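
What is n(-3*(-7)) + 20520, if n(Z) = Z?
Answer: 20541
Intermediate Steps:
n(-3*(-7)) + 20520 = -3*(-7) + 20520 = 21 + 20520 = 20541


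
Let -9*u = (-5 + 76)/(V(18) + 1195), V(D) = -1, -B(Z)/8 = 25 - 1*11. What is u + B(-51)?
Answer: -1203623/10746 ≈ -112.01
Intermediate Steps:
B(Z) = -112 (B(Z) = -8*(25 - 1*11) = -8*(25 - 11) = -8*14 = -112)
u = -71/10746 (u = -(-5 + 76)/(9*(-1 + 1195)) = -71/(9*1194) = -⅑*71/1194 = -71/10746 ≈ -0.0066071)
u + B(-51) = -71/10746 - 112 = -1203623/10746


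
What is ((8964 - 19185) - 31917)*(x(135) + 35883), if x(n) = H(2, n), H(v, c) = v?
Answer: -1512122130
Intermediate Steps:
x(n) = 2
((8964 - 19185) - 31917)*(x(135) + 35883) = ((8964 - 19185) - 31917)*(2 + 35883) = (-10221 - 31917)*35885 = -42138*35885 = -1512122130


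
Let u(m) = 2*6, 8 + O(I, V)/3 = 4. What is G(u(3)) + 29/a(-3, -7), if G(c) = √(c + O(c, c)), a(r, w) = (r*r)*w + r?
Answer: -29/66 ≈ -0.43939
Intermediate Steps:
O(I, V) = -12 (O(I, V) = -24 + 3*4 = -24 + 12 = -12)
u(m) = 12
a(r, w) = r + w*r² (a(r, w) = r²*w + r = w*r² + r = r + w*r²)
G(c) = √(-12 + c) (G(c) = √(c - 12) = √(-12 + c))
G(u(3)) + 29/a(-3, -7) = √(-12 + 12) + 29/(-3*(1 - 3*(-7))) = √0 + 29/(-3*(1 + 21)) = 0 + 29/(-3*22) = 0 + 29/(-66) = 0 - 1/66*29 = 0 - 29/66 = -29/66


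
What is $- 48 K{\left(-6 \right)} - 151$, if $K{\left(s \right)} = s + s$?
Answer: $425$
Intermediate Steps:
$K{\left(s \right)} = 2 s$
$- 48 K{\left(-6 \right)} - 151 = - 48 \cdot 2 \left(-6\right) - 151 = \left(-48\right) \left(-12\right) - 151 = 576 - 151 = 425$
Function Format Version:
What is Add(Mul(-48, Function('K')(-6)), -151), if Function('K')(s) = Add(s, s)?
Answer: 425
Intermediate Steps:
Function('K')(s) = Mul(2, s)
Add(Mul(-48, Function('K')(-6)), -151) = Add(Mul(-48, Mul(2, -6)), -151) = Add(Mul(-48, -12), -151) = Add(576, -151) = 425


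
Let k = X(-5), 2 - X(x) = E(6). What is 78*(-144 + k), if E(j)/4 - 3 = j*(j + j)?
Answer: -34476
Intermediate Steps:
E(j) = 12 + 8*j² (E(j) = 12 + 4*(j*(j + j)) = 12 + 4*(j*(2*j)) = 12 + 4*(2*j²) = 12 + 8*j²)
X(x) = -298 (X(x) = 2 - (12 + 8*6²) = 2 - (12 + 8*36) = 2 - (12 + 288) = 2 - 1*300 = 2 - 300 = -298)
k = -298
78*(-144 + k) = 78*(-144 - 298) = 78*(-442) = -34476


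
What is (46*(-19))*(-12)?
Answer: 10488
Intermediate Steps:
(46*(-19))*(-12) = -874*(-12) = 10488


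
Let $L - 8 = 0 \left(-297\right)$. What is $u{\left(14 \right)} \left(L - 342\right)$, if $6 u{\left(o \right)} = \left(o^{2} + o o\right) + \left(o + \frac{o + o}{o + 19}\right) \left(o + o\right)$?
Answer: $- \frac{4451552}{99} \approx -44965.0$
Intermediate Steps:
$L = 8$ ($L = 8 + 0 \left(-297\right) = 8 + 0 = 8$)
$u{\left(o \right)} = \frac{o^{2}}{3} + \frac{o \left(o + \frac{2 o}{19 + o}\right)}{3}$ ($u{\left(o \right)} = \frac{\left(o^{2} + o o\right) + \left(o + \frac{o + o}{o + 19}\right) \left(o + o\right)}{6} = \frac{\left(o^{2} + o^{2}\right) + \left(o + \frac{2 o}{19 + o}\right) 2 o}{6} = \frac{2 o^{2} + \left(o + \frac{2 o}{19 + o}\right) 2 o}{6} = \frac{2 o^{2} + 2 o \left(o + \frac{2 o}{19 + o}\right)}{6} = \frac{o^{2}}{3} + \frac{o \left(o + \frac{2 o}{19 + o}\right)}{3}$)
$u{\left(14 \right)} \left(L - 342\right) = \frac{2 \cdot 14^{2} \left(20 + 14\right)}{3 \left(19 + 14\right)} \left(8 - 342\right) = \frac{2}{3} \cdot 196 \cdot \frac{1}{33} \cdot 34 \left(-334\right) = \frac{13328}{99} \left(-334\right) = - \frac{4451552}{99}$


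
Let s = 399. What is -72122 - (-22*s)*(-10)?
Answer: -159902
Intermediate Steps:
-72122 - (-22*s)*(-10) = -72122 - (-22*399)*(-10) = -72122 - (-8778)*(-10) = -72122 - 1*87780 = -72122 - 87780 = -159902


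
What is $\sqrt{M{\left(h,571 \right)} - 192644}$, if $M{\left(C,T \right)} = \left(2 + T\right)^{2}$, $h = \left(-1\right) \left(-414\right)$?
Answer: $\sqrt{135685} \approx 368.35$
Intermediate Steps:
$h = 414$
$\sqrt{M{\left(h,571 \right)} - 192644} = \sqrt{\left(2 + 571\right)^{2} - 192644} = \sqrt{573^{2} - 192644} = \sqrt{328329 - 192644} = \sqrt{135685}$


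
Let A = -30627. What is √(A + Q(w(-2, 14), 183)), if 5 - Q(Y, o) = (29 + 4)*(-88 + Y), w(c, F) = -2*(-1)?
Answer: 2*I*√6946 ≈ 166.69*I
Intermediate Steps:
w(c, F) = 2
Q(Y, o) = 2909 - 33*Y (Q(Y, o) = 5 - (29 + 4)*(-88 + Y) = 5 - 33*(-88 + Y) = 5 - (-2904 + 33*Y) = 5 + (2904 - 33*Y) = 2909 - 33*Y)
√(A + Q(w(-2, 14), 183)) = √(-30627 + (2909 - 33*2)) = √(-30627 + (2909 - 66)) = √(-30627 + 2843) = √(-27784) = 2*I*√6946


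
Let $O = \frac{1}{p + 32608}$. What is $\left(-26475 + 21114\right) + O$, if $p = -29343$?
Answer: $- \frac{17503664}{3265} \approx -5361.0$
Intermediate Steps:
$O = \frac{1}{3265}$ ($O = \frac{1}{-29343 + 32608} = \frac{1}{3265} \approx 0.00030628$)
$\left(-26475 + 21114\right) + O = \left(-26475 + 21114\right) + \frac{1}{3265} = -5361 + \frac{1}{3265} = - \frac{17503664}{3265}$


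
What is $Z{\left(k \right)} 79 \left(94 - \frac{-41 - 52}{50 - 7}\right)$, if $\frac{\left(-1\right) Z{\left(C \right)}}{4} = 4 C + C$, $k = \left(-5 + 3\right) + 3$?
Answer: $- \frac{6533300}{43} \approx -1.5194 \cdot 10^{5}$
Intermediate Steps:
$k = 1$ ($k = -2 + 3 = 1$)
$Z{\left(C \right)} = - 20 C$ ($Z{\left(C \right)} = - 4 \left(4 C + C\right) = - 4 \cdot 5 C = - 20 C$)
$Z{\left(k \right)} 79 \left(94 - \frac{-41 - 52}{50 - 7}\right) = \left(-20\right) 1 \cdot 79 \left(94 - \frac{-41 - 52}{50 - 7}\right) = \left(-20\right) 79 \left(94 - - \frac{93}{43}\right) = - 1580 \left(94 - \left(-93\right) \frac{1}{43}\right) = - 1580 \left(94 - - \frac{93}{43}\right) = - 1580 \left(94 + \frac{93}{43}\right) = \left(-1580\right) \frac{4135}{43} = - \frac{6533300}{43}$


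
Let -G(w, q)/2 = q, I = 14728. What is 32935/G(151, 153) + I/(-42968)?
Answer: -177457231/1643526 ≈ -107.97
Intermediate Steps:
G(w, q) = -2*q
32935/G(151, 153) + I/(-42968) = 32935/((-2*153)) + 14728/(-42968) = 32935/(-306) + 14728*(-1/42968) = 32935*(-1/306) - 1841/5371 = -32935/306 - 1841/5371 = -177457231/1643526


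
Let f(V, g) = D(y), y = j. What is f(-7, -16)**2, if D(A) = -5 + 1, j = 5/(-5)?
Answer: 16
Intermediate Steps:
j = -1 (j = 5*(-1/5) = -1)
y = -1
D(A) = -4
f(V, g) = -4
f(-7, -16)**2 = (-4)**2 = 16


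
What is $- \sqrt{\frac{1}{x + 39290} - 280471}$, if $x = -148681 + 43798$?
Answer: $- \frac{4 i \sqrt{75419381987642}}{65593} \approx - 529.59 i$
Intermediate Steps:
$x = -104883$
$- \sqrt{\frac{1}{x + 39290} - 280471} = - \sqrt{\frac{1}{-104883 + 39290} - 280471} = - \sqrt{\frac{1}{-65593} - 280471} = - \sqrt{- \frac{1}{65593} - 280471} = - \sqrt{- \frac{18396934304}{65593}} = - \frac{4 i \sqrt{75419381987642}}{65593}$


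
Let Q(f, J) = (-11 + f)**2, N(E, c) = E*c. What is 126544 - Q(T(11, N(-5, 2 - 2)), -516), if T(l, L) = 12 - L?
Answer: 126543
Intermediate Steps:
126544 - Q(T(11, N(-5, 2 - 2)), -516) = 126544 - (-11 + (12 - (-5)*(2 - 2)))**2 = 126544 - (-11 + (12 - (-5)*0))**2 = 126544 - (-11 + (12 - 1*0))**2 = 126544 - (-11 + (12 + 0))**2 = 126544 - (-11 + 12)**2 = 126544 - 1*1**2 = 126544 - 1*1 = 126544 - 1 = 126543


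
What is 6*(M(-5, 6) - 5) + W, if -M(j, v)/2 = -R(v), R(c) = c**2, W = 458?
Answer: 860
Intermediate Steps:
M(j, v) = 2*v**2 (M(j, v) = -(-2)*v**2 = 2*v**2)
6*(M(-5, 6) - 5) + W = 6*(2*6**2 - 5) + 458 = 6*(2*36 - 5) + 458 = 6*(72 - 5) + 458 = 6*67 + 458 = 402 + 458 = 860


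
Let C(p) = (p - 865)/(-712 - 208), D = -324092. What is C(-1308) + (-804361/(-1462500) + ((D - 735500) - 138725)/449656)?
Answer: 466961734471/1890662962500 ≈ 0.24698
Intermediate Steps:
C(p) = 173/184 - p/920 (C(p) = (-865 + p)/(-920) = (-865 + p)*(-1/920) = 173/184 - p/920)
C(-1308) + (-804361/(-1462500) + ((D - 735500) - 138725)/449656) = (173/184 - 1/920*(-1308)) + (-804361/(-1462500) + ((-324092 - 735500) - 138725)/449656) = (173/184 + 327/230) + (-804361*(-1/1462500) + (-1059592 - 138725)*(1/449656)) = 2173/920 + (804361/1462500 - 1198317*1/449656) = 2173/920 + (804361/1462500 - 1198317/449656) = 2173/920 - 347713215671/164405475000 = 466961734471/1890662962500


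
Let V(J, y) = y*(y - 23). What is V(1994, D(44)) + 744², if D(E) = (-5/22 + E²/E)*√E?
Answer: 7016265/11 - 22149*√11/11 ≈ 6.3116e+5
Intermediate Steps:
D(E) = √E*(-5/22 + E) (D(E) = (-5*1/22 + E)*√E = (-5/22 + E)*√E = √E*(-5/22 + E))
V(J, y) = y*(-23 + y)
V(1994, D(44)) + 744² = (√44*(-5/22 + 44))*(-23 + √44*(-5/22 + 44)) + 744² = ((2*√11)*(963/22))*(-23 + (2*√11)*(963/22)) + 553536 = (963*√11/11)*(-23 + 963*√11/11) + 553536 = 963*√11*(-23 + 963*√11/11)/11 + 553536 = 553536 + 963*√11*(-23 + 963*√11/11)/11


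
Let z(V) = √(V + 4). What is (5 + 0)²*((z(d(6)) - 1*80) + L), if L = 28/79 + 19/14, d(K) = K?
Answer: -2164675/1106 + 25*√10 ≈ -1878.2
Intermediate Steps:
z(V) = √(4 + V)
L = 1893/1106 (L = 28*(1/79) + 19*(1/14) = 28/79 + 19/14 = 1893/1106 ≈ 1.7116)
(5 + 0)²*((z(d(6)) - 1*80) + L) = (5 + 0)²*((√(4 + 6) - 1*80) + 1893/1106) = 5²*((√10 - 80) + 1893/1106) = 25*((-80 + √10) + 1893/1106) = 25*(-86587/1106 + √10) = -2164675/1106 + 25*√10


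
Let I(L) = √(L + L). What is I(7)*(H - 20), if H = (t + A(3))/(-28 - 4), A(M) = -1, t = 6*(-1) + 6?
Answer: -639*√14/32 ≈ -74.716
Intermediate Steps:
t = 0 (t = -6 + 6 = 0)
I(L) = √2*√L (I(L) = √(2*L) = √2*√L)
H = 1/32 (H = (0 - 1)/(-28 - 4) = -1/(-32) = -1*(-1/32) = 1/32 ≈ 0.031250)
I(7)*(H - 20) = (√2*√7)*(1/32 - 20) = √14*(-639/32) = -639*√14/32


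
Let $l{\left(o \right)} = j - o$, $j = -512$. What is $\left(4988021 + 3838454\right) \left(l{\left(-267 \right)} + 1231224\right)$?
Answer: $10865205369025$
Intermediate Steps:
$l{\left(o \right)} = -512 - o$
$\left(4988021 + 3838454\right) \left(l{\left(-267 \right)} + 1231224\right) = \left(4988021 + 3838454\right) \left(\left(-512 - -267\right) + 1231224\right) = 8826475 \left(\left(-512 + 267\right) + 1231224\right) = 8826475 \left(-245 + 1231224\right) = 8826475 \cdot 1230979 = 10865205369025$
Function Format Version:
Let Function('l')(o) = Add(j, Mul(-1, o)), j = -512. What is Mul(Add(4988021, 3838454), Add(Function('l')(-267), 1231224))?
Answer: 10865205369025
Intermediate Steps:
Function('l')(o) = Add(-512, Mul(-1, o))
Mul(Add(4988021, 3838454), Add(Function('l')(-267), 1231224)) = Mul(Add(4988021, 3838454), Add(Add(-512, Mul(-1, -267)), 1231224)) = Mul(8826475, Add(Add(-512, 267), 1231224)) = Mul(8826475, Add(-245, 1231224)) = Mul(8826475, 1230979) = 10865205369025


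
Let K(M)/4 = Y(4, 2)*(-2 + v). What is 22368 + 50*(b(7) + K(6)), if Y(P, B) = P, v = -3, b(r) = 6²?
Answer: 20168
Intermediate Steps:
b(r) = 36
K(M) = -80 (K(M) = 4*(4*(-2 - 3)) = 4*(4*(-5)) = 4*(-20) = -80)
22368 + 50*(b(7) + K(6)) = 22368 + 50*(36 - 80) = 22368 + 50*(-44) = 22368 - 2200 = 20168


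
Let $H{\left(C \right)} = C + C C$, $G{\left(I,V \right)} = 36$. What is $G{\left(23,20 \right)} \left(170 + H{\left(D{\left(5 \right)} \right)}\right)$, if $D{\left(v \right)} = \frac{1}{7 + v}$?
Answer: $\frac{24493}{4} \approx 6123.3$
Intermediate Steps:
$H{\left(C \right)} = C + C^{2}$
$G{\left(23,20 \right)} \left(170 + H{\left(D{\left(5 \right)} \right)}\right) = 36 \left(170 + \frac{1 + \frac{1}{7 + 5}}{7 + 5}\right) = 36 \left(170 + \frac{1 + \frac{1}{12}}{12}\right) = 36 \left(170 + \frac{1}{12} \cdot \frac{13}{12}\right) = 36 \left(170 + \frac{13}{144}\right) = 36 \cdot \frac{24493}{144} = \frac{24493}{4}$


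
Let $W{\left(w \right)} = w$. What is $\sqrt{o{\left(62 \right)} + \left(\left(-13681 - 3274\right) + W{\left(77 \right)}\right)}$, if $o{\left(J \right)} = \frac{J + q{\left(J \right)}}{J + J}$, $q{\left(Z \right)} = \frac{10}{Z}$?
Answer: $\frac{i \sqrt{64877105}}{62} \approx 129.91 i$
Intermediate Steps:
$o{\left(J \right)} = \frac{J + \frac{10}{J}}{2 J}$ ($o{\left(J \right)} = \frac{J + \frac{10}{J}}{J + J} = \frac{J + \frac{10}{J}}{2 J}$)
$\sqrt{o{\left(62 \right)} + \left(\left(-13681 - 3274\right) + W{\left(77 \right)}\right)} = \sqrt{\left(\frac{1}{2} + \frac{5}{3844}\right) + \left(\left(-13681 - 3274\right) + 77\right)} = \sqrt{\left(\frac{1}{2} + 5 \cdot \frac{1}{3844}\right) + \left(-16955 + 77\right)} = \sqrt{\left(\frac{1}{2} + \frac{5}{3844}\right) - 16878} = \sqrt{\frac{1927}{3844} - 16878} = \sqrt{- \frac{64877105}{3844}} = \frac{i \sqrt{64877105}}{62}$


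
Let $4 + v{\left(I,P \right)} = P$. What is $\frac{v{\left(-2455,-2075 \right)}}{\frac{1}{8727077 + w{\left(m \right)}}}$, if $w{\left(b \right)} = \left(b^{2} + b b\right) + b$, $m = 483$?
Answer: $-19114612902$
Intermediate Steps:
$v{\left(I,P \right)} = -4 + P$
$w{\left(b \right)} = b + 2 b^{2}$ ($w{\left(b \right)} = \left(b^{2} + b^{2}\right) + b = 2 b^{2} + b = b + 2 b^{2}$)
$\frac{v{\left(-2455,-2075 \right)}}{\frac{1}{8727077 + w{\left(m \right)}}} = \frac{-4 - 2075}{\frac{1}{8727077 + 483 \left(1 + 2 \cdot 483\right)}} = - \frac{2079}{\frac{1}{8727077 + 483 \left(1 + 966\right)}} = - \frac{2079}{\frac{1}{8727077 + 483 \cdot 967}} = - \frac{2079}{\frac{1}{8727077 + 467061}} = - \frac{2079}{\frac{1}{9194138}} = - 2079 \frac{1}{\frac{1}{9194138}} = \left(-2079\right) 9194138 = -19114612902$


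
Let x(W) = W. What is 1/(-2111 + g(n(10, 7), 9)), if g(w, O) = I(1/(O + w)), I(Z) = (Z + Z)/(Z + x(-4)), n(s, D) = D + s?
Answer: -103/217435 ≈ -0.00047370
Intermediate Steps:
I(Z) = 2*Z/(-4 + Z) (I(Z) = (Z + Z)/(Z - 4) = (2*Z)/(-4 + Z) = 2*Z/(-4 + Z))
g(w, O) = 2/((-4 + 1/(O + w))*(O + w)) (g(w, O) = 2/((O + w)*(-4 + 1/(O + w))) = 2/((-4 + 1/(O + w))*(O + w)))
1/(-2111 + g(n(10, 7), 9)) = 1/(-2111 - 2/(-1 + 4*9 + 4*(7 + 10))) = 1/(-2111 - 2/(-1 + 36 + 4*17)) = 1/(-2111 - 2/(-1 + 36 + 68)) = 1/(-2111 - 2/103) = 1/(-217435/103) = -103/217435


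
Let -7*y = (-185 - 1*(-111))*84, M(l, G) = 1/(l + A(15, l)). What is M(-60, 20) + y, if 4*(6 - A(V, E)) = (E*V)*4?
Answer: 751249/846 ≈ 888.00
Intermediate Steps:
A(V, E) = 6 - E*V (A(V, E) = 6 - E*V*4/4 = 6 - E*V)
M(l, G) = 1/(6 - 14*l) (M(l, G) = 1/(l + (6 - 1*l*15)) = 1/(l + (6 - 15*l)) = 1/(6 - 14*l))
y = 888 (y = -(-185 - 1*(-111))*84/7 = -(-185 + 111)*84/7 = -(-74)*84/7 = -1/7*(-6216) = 888)
M(-60, 20) + y = 1/(2*(3 - 7*(-60))) + 888 = 1/(2*(3 + 420)) + 888 = (1/2)/423 + 888 = (1/2)*(1/423) + 888 = 1/846 + 888 = 751249/846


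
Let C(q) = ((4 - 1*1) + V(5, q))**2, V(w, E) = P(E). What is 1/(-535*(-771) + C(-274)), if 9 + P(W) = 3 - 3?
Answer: 1/412521 ≈ 2.4241e-6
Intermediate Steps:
P(W) = -9 (P(W) = -9 + (3 - 3) = -9 + 0 = -9)
V(w, E) = -9
C(q) = 36 (C(q) = ((4 - 1*1) - 9)**2 = ((4 - 1) - 9)**2 = (3 - 9)**2 = (-6)**2 = 36)
1/(-535*(-771) + C(-274)) = 1/(-535*(-771) + 36) = 1/(412485 + 36) = 1/412521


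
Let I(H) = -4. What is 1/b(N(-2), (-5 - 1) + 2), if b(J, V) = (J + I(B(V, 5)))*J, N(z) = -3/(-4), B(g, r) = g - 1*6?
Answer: -16/39 ≈ -0.41026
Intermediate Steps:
B(g, r) = -6 + g (B(g, r) = g - 6 = -6 + g)
N(z) = 3/4 (N(z) = -3*(-1/4) = 3/4)
b(J, V) = J*(-4 + J) (b(J, V) = (J - 4)*J = (-4 + J)*J = J*(-4 + J))
1/b(N(-2), (-5 - 1) + 2) = 1/(3*(-4 + 3/4)/4) = 1/((3/4)*(-13/4)) = 1/(-39/16) = -16/39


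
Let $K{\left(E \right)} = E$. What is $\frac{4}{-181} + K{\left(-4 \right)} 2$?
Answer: $- \frac{1452}{181} \approx -8.0221$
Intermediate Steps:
$\frac{4}{-181} + K{\left(-4 \right)} 2 = \frac{4}{-181} - 8 = 4 \left(- \frac{1}{181}\right) - 8 = - \frac{4}{181} - 8 = - \frac{1452}{181}$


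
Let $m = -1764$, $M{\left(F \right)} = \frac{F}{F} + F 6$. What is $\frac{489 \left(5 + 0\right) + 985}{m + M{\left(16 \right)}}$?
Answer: $- \frac{3430}{1667} \approx -2.0576$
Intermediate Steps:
$M{\left(F \right)} = 1 + 6 F$
$\frac{489 \left(5 + 0\right) + 985}{m + M{\left(16 \right)}} = \frac{489 \left(5 + 0\right) + 985}{-1764 + \left(1 + 6 \cdot 16\right)} = \frac{489 \cdot 5 + 985}{-1764 + \left(1 + 96\right)} = \frac{2445 + 985}{-1764 + 97} = \frac{3430}{-1667} = 3430 \left(- \frac{1}{1667}\right) = - \frac{3430}{1667}$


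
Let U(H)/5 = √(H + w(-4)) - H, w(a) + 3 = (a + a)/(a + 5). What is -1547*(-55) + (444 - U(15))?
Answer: 85594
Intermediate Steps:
w(a) = -3 + 2*a/(5 + a) (w(a) = -3 + (a + a)/(a + 5) = -3 + (2*a)/(5 + a) = -3 + 2*a/(5 + a))
U(H) = -5*H + 5*√(-11 + H) (U(H) = 5*(√(H + (-15 - 1*(-4))/(5 - 4)) - H) = 5*(√(H + (-15 + 4)/1) - H) = 5*(√(H + 1*(-11)) - H) = 5*(√(H - 11) - H) = 5*(√(-11 + H) - H) = -5*H + 5*√(-11 + H))
-1547*(-55) + (444 - U(15)) = -1547*(-55) + (444 - (-5*15 + 5*√(-11 + 15))) = 85085 + (444 - (-75 + 5*√4)) = 85085 + (444 - (-75 + 5*2)) = 85085 + (444 - (-75 + 10)) = 85085 + (444 - 1*(-65)) = 85085 + (444 + 65) = 85085 + 509 = 85594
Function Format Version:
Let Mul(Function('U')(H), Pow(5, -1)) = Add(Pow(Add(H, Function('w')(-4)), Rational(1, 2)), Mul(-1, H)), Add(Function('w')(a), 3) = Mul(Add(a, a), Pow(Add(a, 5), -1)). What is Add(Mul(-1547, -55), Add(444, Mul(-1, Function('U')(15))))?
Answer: 85594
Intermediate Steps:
Function('w')(a) = Add(-3, Mul(2, a, Pow(Add(5, a), -1))) (Function('w')(a) = Add(-3, Mul(Add(a, a), Pow(Add(a, 5), -1))) = Add(-3, Mul(Mul(2, a), Pow(Add(5, a), -1))) = Add(-3, Mul(2, a, Pow(Add(5, a), -1))))
Function('U')(H) = Add(Mul(-5, H), Mul(5, Pow(Add(-11, H), Rational(1, 2)))) (Function('U')(H) = Mul(5, Add(Pow(Add(H, Mul(Pow(Add(5, -4), -1), Add(-15, Mul(-1, -4)))), Rational(1, 2)), Mul(-1, H))) = Mul(5, Add(Pow(Add(H, Mul(Pow(1, -1), Add(-15, 4))), Rational(1, 2)), Mul(-1, H))) = Mul(5, Add(Pow(Add(H, Mul(1, -11)), Rational(1, 2)), Mul(-1, H))) = Mul(5, Add(Pow(Add(H, -11), Rational(1, 2)), Mul(-1, H))) = Mul(5, Add(Pow(Add(-11, H), Rational(1, 2)), Mul(-1, H))) = Add(Mul(-5, H), Mul(5, Pow(Add(-11, H), Rational(1, 2)))))
Add(Mul(-1547, -55), Add(444, Mul(-1, Function('U')(15)))) = Add(Mul(-1547, -55), Add(444, Mul(-1, Add(Mul(-5, 15), Mul(5, Pow(Add(-11, 15), Rational(1, 2))))))) = Add(85085, Add(444, Mul(-1, Add(-75, Mul(5, Pow(4, Rational(1, 2))))))) = Add(85085, Add(444, Mul(-1, Add(-75, Mul(5, 2))))) = Add(85085, Add(444, Mul(-1, Add(-75, 10)))) = Add(85085, Add(444, Mul(-1, -65))) = Add(85085, Add(444, 65)) = Add(85085, 509) = 85594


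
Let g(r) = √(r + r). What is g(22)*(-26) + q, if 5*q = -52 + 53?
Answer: ⅕ - 52*√11 ≈ -172.26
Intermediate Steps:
g(r) = √2*√r (g(r) = √(2*r) = √2*√r)
q = ⅕ (q = (-52 + 53)/5 = (⅕)*1 = ⅕ ≈ 0.20000)
g(22)*(-26) + q = (√2*√22)*(-26) + ⅕ = (2*√11)*(-26) + ⅕ = -52*√11 + ⅕ = ⅕ - 52*√11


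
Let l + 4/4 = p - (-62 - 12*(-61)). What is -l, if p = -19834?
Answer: 20505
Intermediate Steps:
l = -20505 (l = -1 + (-19834 - (-62 - 12*(-61))) = -1 + (-19834 - (-62 + 732)) = -1 + (-19834 - 1*670) = -1 + (-19834 - 670) = -1 - 20504 = -20505)
-l = -1*(-20505) = 20505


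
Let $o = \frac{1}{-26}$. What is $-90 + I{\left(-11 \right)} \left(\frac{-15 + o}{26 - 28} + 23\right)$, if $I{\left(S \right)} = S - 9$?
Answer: $- \frac{9105}{13} \approx -700.38$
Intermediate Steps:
$o = - \frac{1}{26} \approx -0.038462$
$I{\left(S \right)} = -9 + S$
$-90 + I{\left(-11 \right)} \left(\frac{-15 + o}{26 - 28} + 23\right) = -90 + \left(-9 - 11\right) \left(\frac{-15 - \frac{1}{26}}{26 - 28} + 23\right) = -90 - 20 \left(- \frac{391}{26 \left(-2\right)} + 23\right) = -90 - 20 \left(\left(- \frac{391}{26}\right) \left(- \frac{1}{2}\right) + 23\right) = -90 - 20 \left(\frac{391}{52} + 23\right) = -90 - \frac{7935}{13} = - \frac{9105}{13}$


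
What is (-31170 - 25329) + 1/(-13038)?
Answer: -736633963/13038 ≈ -56499.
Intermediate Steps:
(-31170 - 25329) + 1/(-13038) = -56499 - 1/13038 = -736633963/13038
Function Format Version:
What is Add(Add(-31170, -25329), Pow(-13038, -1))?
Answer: Rational(-736633963, 13038) ≈ -56499.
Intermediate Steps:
Add(Add(-31170, -25329), Pow(-13038, -1)) = Add(-56499, Rational(-1, 13038)) = Rational(-736633963, 13038)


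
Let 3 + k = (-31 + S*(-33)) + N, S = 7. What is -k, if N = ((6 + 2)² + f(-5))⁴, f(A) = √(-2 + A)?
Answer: 265 - (64 + I*√7)⁴ ≈ -1.6605e+7 - 2.7695e+6*I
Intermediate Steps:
N = (64 + I*√7)⁴ (N = ((6 + 2)² + √(-2 - 5))⁴ = (8² + √(-7))⁴ = (64 + I*√7)⁴ ≈ 1.6605e+7 + 2.7695e+6*I)
k = -265 + (64 + I*√7)⁴ (k = -3 + ((-31 + 7*(-33)) + (64 + I*√7)⁴) = -3 + ((-31 - 231) + (64 + I*√7)⁴) = -3 + (-262 + (64 + I*√7)⁴) = -265 + (64 + I*√7)⁴ ≈ 1.6605e+7 + 2.7695e+6*I)
-k = -(16604968 + 1046784*I*√7) = -16604968 - 1046784*I*√7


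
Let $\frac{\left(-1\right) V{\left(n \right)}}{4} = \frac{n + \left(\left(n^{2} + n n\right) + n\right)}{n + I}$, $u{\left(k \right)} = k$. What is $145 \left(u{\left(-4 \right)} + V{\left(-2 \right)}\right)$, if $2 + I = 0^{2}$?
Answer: $0$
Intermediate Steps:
$I = -2$ ($I = -2 + 0^{2} = -2 + 0 = -2$)
$V{\left(n \right)} = - \frac{4 \left(2 n + 2 n^{2}\right)}{-2 + n}$ ($V{\left(n \right)} = - 4 \frac{n + \left(\left(n^{2} + n n\right) + n\right)}{n - 2} = - 4 \frac{n + \left(\left(n^{2} + n^{2}\right) + n\right)}{-2 + n} = - 4 \frac{n + \left(2 n^{2} + n\right)}{-2 + n} = - 4 \frac{n + \left(n + 2 n^{2}\right)}{-2 + n} = - 4 \frac{2 n + 2 n^{2}}{-2 + n} = - \frac{4 \left(2 n + 2 n^{2}\right)}{-2 + n}$)
$145 \left(u{\left(-4 \right)} + V{\left(-2 \right)}\right) = 145 \left(-4 - - \frac{16 \left(1 - 2\right)}{-2 - 2}\right) = 145 \left(-4 - \left(-16\right) \frac{1}{-4} \left(-1\right)\right) = 145 \left(-4 - \left(-16\right) \left(- \frac{1}{4}\right) \left(-1\right)\right) = 145 \left(-4 + 4\right) = 145 \cdot 0 = 0$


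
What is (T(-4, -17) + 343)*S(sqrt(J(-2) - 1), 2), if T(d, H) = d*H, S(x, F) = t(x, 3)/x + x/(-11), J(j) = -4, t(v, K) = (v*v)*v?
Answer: -2055 - 411*I*sqrt(5)/11 ≈ -2055.0 - 83.548*I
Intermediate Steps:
t(v, K) = v**3 (t(v, K) = v**2*v = v**3)
S(x, F) = x**2 - x/11 (S(x, F) = x**3/x + x/(-11) = x**2 + x*(-1/11) = x**2 - x/11)
T(d, H) = H*d
(T(-4, -17) + 343)*S(sqrt(J(-2) - 1), 2) = (-17*(-4) + 343)*(sqrt(-4 - 1)*(-1/11 + sqrt(-4 - 1))) = (68 + 343)*(sqrt(-5)*(-1/11 + sqrt(-5))) = 411*((I*sqrt(5))*(-1/11 + I*sqrt(5))) = 411*(I*sqrt(5)*(-1/11 + I*sqrt(5))) = 411*I*sqrt(5)*(-1/11 + I*sqrt(5))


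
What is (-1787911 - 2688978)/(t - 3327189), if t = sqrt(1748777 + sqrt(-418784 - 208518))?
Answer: 4476889/(3327189 - sqrt(1748777 + I*sqrt(627302))) ≈ 1.3461 + 1.212e-7*I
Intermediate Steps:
t = sqrt(1748777 + I*sqrt(627302)) (t = sqrt(1748777 + sqrt(-627302)) = sqrt(1748777 + I*sqrt(627302)) ≈ 1322.4 + 0.299*I)
(-1787911 - 2688978)/(t - 3327189) = (-1787911 - 2688978)/(sqrt(1748777 + I*sqrt(627302)) - 3327189) = -4476889/(-3327189 + sqrt(1748777 + I*sqrt(627302)))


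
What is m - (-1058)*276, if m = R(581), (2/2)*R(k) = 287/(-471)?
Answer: 137535481/471 ≈ 2.9201e+5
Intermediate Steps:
R(k) = -287/471 (R(k) = 287/(-471) = 287*(-1/471) = -287/471)
m = -287/471 ≈ -0.60934
m - (-1058)*276 = -287/471 - (-1058)*276 = -287/471 - 1*(-292008) = -287/471 + 292008 = 137535481/471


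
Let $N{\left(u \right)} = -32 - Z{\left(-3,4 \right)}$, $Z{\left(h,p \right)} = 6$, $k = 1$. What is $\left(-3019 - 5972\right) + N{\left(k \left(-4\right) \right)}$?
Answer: $-9029$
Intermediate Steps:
$N{\left(u \right)} = -38$ ($N{\left(u \right)} = -32 - 6 = -38$)
$\left(-3019 - 5972\right) + N{\left(k \left(-4\right) \right)} = \left(-3019 - 5972\right) - 38 = -8991 - 38 = -9029$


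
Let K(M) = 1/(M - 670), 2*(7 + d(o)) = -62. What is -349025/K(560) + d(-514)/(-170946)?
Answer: 3281543520769/85473 ≈ 3.8393e+7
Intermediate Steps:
d(o) = -38 (d(o) = -7 + (1/2)*(-62) = -7 - 31 = -38)
K(M) = 1/(-670 + M)
-349025/K(560) + d(-514)/(-170946) = -349025/(1/(-670 + 560)) - 38/(-170946) = -349025/(1/(-110)) - 38*(-1/170946) = -349025/(-1/110) + 19/85473 = -349025*(-110) + 19/85473 = 38392750 + 19/85473 = 3281543520769/85473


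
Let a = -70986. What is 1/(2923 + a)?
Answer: -1/68063 ≈ -1.4692e-5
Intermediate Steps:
1/(2923 + a) = 1/(2923 - 70986) = 1/(-68063) = -1/68063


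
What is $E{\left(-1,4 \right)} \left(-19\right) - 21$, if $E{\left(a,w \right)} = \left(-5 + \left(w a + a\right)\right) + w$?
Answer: $93$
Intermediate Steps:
$E{\left(a,w \right)} = -5 + a + w + a w$ ($E{\left(a,w \right)} = \left(-5 + \left(a w + a\right)\right) + w = \left(-5 + \left(a + a w\right)\right) + w = \left(-5 + a + a w\right) + w = -5 + a + w + a w$)
$E{\left(-1,4 \right)} \left(-19\right) - 21 = \left(-5 - 1 + 4 - 4\right) \left(-19\right) - 21 = \left(-6\right) \left(-19\right) - 21 = 114 - 21 = 93$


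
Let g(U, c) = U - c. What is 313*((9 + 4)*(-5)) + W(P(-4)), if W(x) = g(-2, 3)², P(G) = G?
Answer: -20320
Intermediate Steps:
W(x) = 25 (W(x) = (-2 - 1*3)² = (-2 - 3)² = (-5)² = 25)
313*((9 + 4)*(-5)) + W(P(-4)) = 313*((9 + 4)*(-5)) + 25 = 313*(13*(-5)) + 25 = 313*(-65) + 25 = -20345 + 25 = -20320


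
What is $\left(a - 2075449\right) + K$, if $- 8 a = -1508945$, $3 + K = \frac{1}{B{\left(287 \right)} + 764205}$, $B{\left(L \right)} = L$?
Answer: $- \frac{2884938805531}{1528984} \approx -1.8868 \cdot 10^{6}$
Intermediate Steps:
$K = - \frac{2293475}{764492}$ ($K = -3 + \frac{1}{287 + 764205} = -3 + \frac{1}{764492} = - \frac{2293475}{764492} \approx -3.0$)
$a = \frac{1508945}{8}$ ($a = \left(- \frac{1}{8}\right) \left(-1508945\right) = \frac{1508945}{8} \approx 1.8862 \cdot 10^{5}$)
$\left(a - 2075449\right) + K = \left(\frac{1508945}{8} - 2075449\right) - \frac{2293475}{764492} = - \frac{15094647}{8} - \frac{2293475}{764492} = - \frac{2884938805531}{1528984}$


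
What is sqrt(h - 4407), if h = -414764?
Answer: I*sqrt(419171) ≈ 647.43*I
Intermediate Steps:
sqrt(h - 4407) = sqrt(-414764 - 4407) = sqrt(-419171) = I*sqrt(419171)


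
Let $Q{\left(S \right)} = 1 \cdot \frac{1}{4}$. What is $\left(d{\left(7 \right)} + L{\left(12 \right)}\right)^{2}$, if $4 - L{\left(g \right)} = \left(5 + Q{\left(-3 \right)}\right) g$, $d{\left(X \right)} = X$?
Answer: $2704$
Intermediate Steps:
$Q{\left(S \right)} = \frac{1}{4}$ ($Q{\left(S \right)} = 1 \cdot \frac{1}{4} = \frac{1}{4}$)
$L{\left(g \right)} = 4 - \frac{21 g}{4}$ ($L{\left(g \right)} = 4 - \left(5 + \frac{1}{4}\right) g = 4 - \frac{21 g}{4}$)
$\left(d{\left(7 \right)} + L{\left(12 \right)}\right)^{2} = \left(7 + \left(4 - 63\right)\right)^{2} = \left(7 - 59\right)^{2} = \left(-52\right)^{2} = 2704$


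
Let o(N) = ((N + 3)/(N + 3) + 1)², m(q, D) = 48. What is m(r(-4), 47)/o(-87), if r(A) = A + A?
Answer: 12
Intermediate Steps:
r(A) = 2*A
o(N) = 4 (o(N) = ((3 + N)/(3 + N) + 1)² = (1 + 1)² = 2² = 4)
m(r(-4), 47)/o(-87) = 48/4 = 48*(¼) = 12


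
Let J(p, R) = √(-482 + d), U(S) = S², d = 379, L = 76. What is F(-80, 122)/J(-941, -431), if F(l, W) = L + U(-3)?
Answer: -85*I*√103/103 ≈ -8.3753*I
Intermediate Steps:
J(p, R) = I*√103 (J(p, R) = √(-482 + 379) = √(-103) = I*√103)
F(l, W) = 85 (F(l, W) = 76 + (-3)² = 76 + 9 = 85)
F(-80, 122)/J(-941, -431) = 85/((I*√103)) = 85*(-I*√103/103) = -85*I*√103/103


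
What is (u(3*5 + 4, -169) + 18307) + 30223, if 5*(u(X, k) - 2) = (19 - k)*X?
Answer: 246232/5 ≈ 49246.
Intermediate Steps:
u(X, k) = 2 + X*(19 - k)/5 (u(X, k) = 2 + ((19 - k)*X)/5 = 2 + (X*(19 - k))/5 = 2 + X*(19 - k)/5)
(u(3*5 + 4, -169) + 18307) + 30223 = ((2 + 19*(3*5 + 4)/5 - 1/5*(3*5 + 4)*(-169)) + 18307) + 30223 = ((2 + 19*(15 + 4)/5 - 1/5*(15 + 4)*(-169)) + 18307) + 30223 = ((2 + (19/5)*19 - 1/5*19*(-169)) + 18307) + 30223 = ((2 + 361/5 + 3211/5) + 18307) + 30223 = (3582/5 + 18307) + 30223 = 95117/5 + 30223 = 246232/5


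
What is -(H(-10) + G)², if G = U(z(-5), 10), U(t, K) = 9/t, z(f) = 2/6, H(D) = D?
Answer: -289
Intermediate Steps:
z(f) = ⅓ (z(f) = 2*(⅙) = ⅓)
G = 27 (G = 9/(⅓) = 9*3 = 27)
-(H(-10) + G)² = -(-10 + 27)² = -1*17² = -1*289 = -289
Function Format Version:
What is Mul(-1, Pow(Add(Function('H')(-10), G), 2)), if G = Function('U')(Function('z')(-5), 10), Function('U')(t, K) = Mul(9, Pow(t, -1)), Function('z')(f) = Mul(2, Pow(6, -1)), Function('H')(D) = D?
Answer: -289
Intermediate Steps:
Function('z')(f) = Rational(1, 3) (Function('z')(f) = Mul(2, Rational(1, 6)) = Rational(1, 3))
G = 27 (G = Mul(9, Pow(Rational(1, 3), -1)) = Mul(9, 3) = 27)
Mul(-1, Pow(Add(Function('H')(-10), G), 2)) = Mul(-1, Pow(Add(-10, 27), 2)) = Mul(-1, Pow(17, 2)) = Mul(-1, 289) = -289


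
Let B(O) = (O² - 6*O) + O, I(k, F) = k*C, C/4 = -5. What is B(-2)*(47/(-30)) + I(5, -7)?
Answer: -1829/15 ≈ -121.93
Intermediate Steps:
C = -20 (C = 4*(-5) = -20)
I(k, F) = -20*k (I(k, F) = k*(-20) = -20*k)
B(O) = O² - 5*O
B(-2)*(47/(-30)) + I(5, -7) = (-2*(-5 - 2))*(47/(-30)) - 20*5 = (-2*(-7))*(47*(-1/30)) - 100 = 14*(-47/30) - 100 = -329/15 - 100 = -1829/15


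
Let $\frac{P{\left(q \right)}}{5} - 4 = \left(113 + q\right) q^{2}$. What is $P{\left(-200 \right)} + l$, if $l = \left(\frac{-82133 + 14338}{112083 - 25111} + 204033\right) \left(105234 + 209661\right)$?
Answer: $\frac{5586326892974935}{86972} \approx 6.4231 \cdot 10^{10}$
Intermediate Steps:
$P{\left(q \right)} = 20 + 5 q^{2} \left(113 + q\right)$ ($P{\left(q \right)} = 20 + 5 \left(113 + q\right) q^{2} = 20 + 5 q^{2} \left(113 + q\right)$)
$l = \frac{5587840204035495}{86972}$ ($l = \left(- \frac{67795}{86972} + 204033\right) 314895 = \frac{17745090281}{86972} \cdot 314895 = \frac{5587840204035495}{86972} \approx 6.4249 \cdot 10^{10}$)
$P{\left(-200 \right)} + l = \left(20 + 5 \left(-200\right)^{3} + 565 \left(-200\right)^{2}\right) + \frac{5587840204035495}{86972} = \left(20 + 5 \left(-8000000\right) + 565 \cdot 40000\right) + \frac{5587840204035495}{86972} = \left(20 - 40000000 + 22600000\right) + \frac{5587840204035495}{86972} = -17399980 + \frac{5587840204035495}{86972} = \frac{5586326892974935}{86972}$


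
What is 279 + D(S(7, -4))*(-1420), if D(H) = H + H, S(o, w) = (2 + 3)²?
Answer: -70721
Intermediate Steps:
S(o, w) = 25 (S(o, w) = 5² = 25)
D(H) = 2*H
279 + D(S(7, -4))*(-1420) = 279 + (2*25)*(-1420) = 279 + 50*(-1420) = 279 - 71000 = -70721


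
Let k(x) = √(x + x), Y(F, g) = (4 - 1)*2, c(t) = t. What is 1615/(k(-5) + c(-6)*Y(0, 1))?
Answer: -29070/653 - 1615*I*√10/1306 ≈ -44.518 - 3.9105*I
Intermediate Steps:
Y(F, g) = 6 (Y(F, g) = 3*2 = 6)
k(x) = √2*√x (k(x) = √(2*x) = √2*√x)
1615/(k(-5) + c(-6)*Y(0, 1)) = 1615/(√2*√(-5) - 6*6) = 1615/(√2*(I*√5) - 36) = 1615/(I*√10 - 36) = 1615/(-36 + I*√10)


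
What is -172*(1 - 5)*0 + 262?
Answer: 262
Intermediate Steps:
-172*(1 - 5)*0 + 262 = -(-688)*0 + 262 = -172*0 + 262 = 0 + 262 = 262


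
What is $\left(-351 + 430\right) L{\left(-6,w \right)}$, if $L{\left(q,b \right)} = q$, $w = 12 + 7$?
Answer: $-474$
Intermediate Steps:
$w = 19$
$\left(-351 + 430\right) L{\left(-6,w \right)} = \left(-351 + 430\right) \left(-6\right) = 79 \left(-6\right) = -474$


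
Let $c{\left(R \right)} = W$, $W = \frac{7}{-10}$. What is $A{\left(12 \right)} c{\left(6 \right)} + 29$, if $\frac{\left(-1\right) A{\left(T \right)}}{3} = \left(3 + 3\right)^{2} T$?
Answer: $\frac{4681}{5} \approx 936.2$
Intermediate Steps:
$W = - \frac{7}{10}$ ($W = 7 \left(- \frac{1}{10}\right) = - \frac{7}{10} \approx -0.7$)
$c{\left(R \right)} = - \frac{7}{10}$
$A{\left(T \right)} = - 108 T$ ($A{\left(T \right)} = - 3 \left(3 + 3\right)^{2} T = - 3 \cdot 6^{2} T = - 3 \cdot 36 T = - 108 T$)
$A{\left(12 \right)} c{\left(6 \right)} + 29 = \left(-108\right) 12 \left(- \frac{7}{10}\right) + 29 = \left(-1296\right) \left(- \frac{7}{10}\right) + 29 = \frac{4536}{5} + 29 = \frac{4681}{5}$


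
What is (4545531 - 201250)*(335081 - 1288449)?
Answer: -4141698488408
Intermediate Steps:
(4545531 - 201250)*(335081 - 1288449) = 4344281*(-953368) = -4141698488408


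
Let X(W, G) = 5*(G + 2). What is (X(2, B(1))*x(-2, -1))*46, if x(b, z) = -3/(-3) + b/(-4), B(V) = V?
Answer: 1035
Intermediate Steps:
x(b, z) = 1 - b/4 (x(b, z) = -3*(-⅓) + b*(-¼) = 1 - b/4)
X(W, G) = 10 + 5*G (X(W, G) = 5*(2 + G) = 10 + 5*G)
(X(2, B(1))*x(-2, -1))*46 = ((10 + 5*1)*(1 - ¼*(-2)))*46 = ((10 + 5)*(1 + ½))*46 = (15*(3/2))*46 = (45/2)*46 = 1035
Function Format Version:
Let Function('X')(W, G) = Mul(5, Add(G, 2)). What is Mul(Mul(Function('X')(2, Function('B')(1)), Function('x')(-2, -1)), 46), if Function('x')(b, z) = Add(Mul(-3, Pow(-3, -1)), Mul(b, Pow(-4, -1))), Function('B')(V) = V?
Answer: 1035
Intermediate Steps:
Function('x')(b, z) = Add(1, Mul(Rational(-1, 4), b)) (Function('x')(b, z) = Add(Mul(-3, Rational(-1, 3)), Mul(b, Rational(-1, 4))) = Add(1, Mul(Rational(-1, 4), b)))
Function('X')(W, G) = Add(10, Mul(5, G)) (Function('X')(W, G) = Mul(5, Add(2, G)) = Add(10, Mul(5, G)))
Mul(Mul(Function('X')(2, Function('B')(1)), Function('x')(-2, -1)), 46) = Mul(Mul(Add(10, Mul(5, 1)), Add(1, Mul(Rational(-1, 4), -2))), 46) = Mul(Mul(Add(10, 5), Add(1, Rational(1, 2))), 46) = Mul(Mul(15, Rational(3, 2)), 46) = Mul(Rational(45, 2), 46) = 1035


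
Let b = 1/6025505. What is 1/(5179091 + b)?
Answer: 6025505/31206638715956 ≈ 1.9308e-7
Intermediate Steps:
b = 1/6025505 ≈ 1.6596e-7
1/(5179091 + b) = 1/(5179091 + 1/6025505) = 1/(31206638715956/6025505) = 6025505/31206638715956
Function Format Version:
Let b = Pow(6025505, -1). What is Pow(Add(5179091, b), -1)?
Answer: Rational(6025505, 31206638715956) ≈ 1.9308e-7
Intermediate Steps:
b = Rational(1, 6025505) ≈ 1.6596e-7
Pow(Add(5179091, b), -1) = Pow(Add(5179091, Rational(1, 6025505)), -1) = Pow(Rational(31206638715956, 6025505), -1) = Rational(6025505, 31206638715956)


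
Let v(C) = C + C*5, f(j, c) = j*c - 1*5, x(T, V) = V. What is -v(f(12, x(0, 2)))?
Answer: -114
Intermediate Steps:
f(j, c) = -5 + c*j (f(j, c) = c*j - 5 = -5 + c*j)
v(C) = 6*C (v(C) = C + 5*C = 6*C)
-v(f(12, x(0, 2))) = -6*(-5 + 2*12) = -6*(-5 + 24) = -6*19 = -1*114 = -114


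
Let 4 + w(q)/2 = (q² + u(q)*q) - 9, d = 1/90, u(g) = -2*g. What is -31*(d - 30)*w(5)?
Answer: -3179422/45 ≈ -70654.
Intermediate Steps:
d = 1/90 ≈ 0.011111
w(q) = -26 - 2*q² (w(q) = -8 + 2*((q² + (-2*q)*q) - 9) = -8 + 2*((q² - 2*q²) - 9) = -8 + 2*(-q² - 9) = -8 + 2*(-9 - q²) = -8 + (-18 - 2*q²) = -26 - 2*q²)
-31*(d - 30)*w(5) = -31*(1/90 - 30)*(-26 - 2*5²) = -(-83669)*(-26 - 2*25)/90 = -(-83669)*(-26 - 50)/90 = -(-83669)*(-76)/90 = -31*102562/45 = -3179422/45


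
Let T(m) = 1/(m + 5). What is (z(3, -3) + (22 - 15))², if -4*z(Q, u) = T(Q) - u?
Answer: 39601/1024 ≈ 38.673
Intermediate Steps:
T(m) = 1/(5 + m)
z(Q, u) = -1/(4*(5 + Q)) + u/4 (z(Q, u) = -(1/(5 + Q) - u)/4 = -1/(4*(5 + Q)) + u/4)
(z(3, -3) + (22 - 15))² = ((-1 - 3*(5 + 3))/(4*(5 + 3)) + (22 - 15))² = ((¼)*(-1 - 3*8)/8 + 7)² = ((¼)*(⅛)*(-1 - 24) + 7)² = ((¼)*(⅛)*(-25) + 7)² = (-25/32 + 7)² = (199/32)² = 39601/1024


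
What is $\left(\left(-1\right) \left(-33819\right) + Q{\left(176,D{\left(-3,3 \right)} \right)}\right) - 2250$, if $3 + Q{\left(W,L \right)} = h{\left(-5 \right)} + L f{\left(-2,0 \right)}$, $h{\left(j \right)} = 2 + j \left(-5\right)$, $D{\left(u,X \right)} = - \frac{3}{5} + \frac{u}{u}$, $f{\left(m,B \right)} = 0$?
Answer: $31593$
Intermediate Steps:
$D{\left(u,X \right)} = \frac{2}{5}$ ($D{\left(u,X \right)} = \left(-3\right) \frac{1}{5} + 1 = - \frac{3}{5} + 1 = \frac{2}{5}$)
$h{\left(j \right)} = 2 - 5 j$
$Q{\left(W,L \right)} = 24$ ($Q{\left(W,L \right)} = -3 + \left(\left(2 - -25\right) + L 0\right) = -3 + \left(\left(2 + 25\right) + 0\right) = -3 + \left(27 + 0\right) = -3 + 27 = 24$)
$\left(\left(-1\right) \left(-33819\right) + Q{\left(176,D{\left(-3,3 \right)} \right)}\right) - 2250 = \left(\left(-1\right) \left(-33819\right) + 24\right) - 2250 = \left(33819 + 24\right) - 2250 = 33843 - 2250 = 31593$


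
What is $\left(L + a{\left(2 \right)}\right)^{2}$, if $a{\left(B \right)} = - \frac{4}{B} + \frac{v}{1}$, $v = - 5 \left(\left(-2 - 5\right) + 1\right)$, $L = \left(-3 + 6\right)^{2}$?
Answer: $1369$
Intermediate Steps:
$L = 9$ ($L = 3^{2} = 9$)
$v = 30$ ($v = - 5 \left(\left(-2 - 5\right) + 1\right) = - 5 \left(-7 + 1\right) = \left(-5\right) \left(-6\right) = 30$)
$a{\left(B \right)} = 30 - \frac{4}{B}$ ($a{\left(B \right)} = - \frac{4}{B} + \frac{30}{1} = - \frac{4}{B} + 30 \cdot 1 = - \frac{4}{B} + 30 = 30 - \frac{4}{B}$)
$\left(L + a{\left(2 \right)}\right)^{2} = \left(9 + \left(30 - \frac{4}{2}\right)\right)^{2} = \left(9 + \left(30 - 2\right)\right)^{2} = \left(9 + 28\right)^{2} = 37^{2} = 1369$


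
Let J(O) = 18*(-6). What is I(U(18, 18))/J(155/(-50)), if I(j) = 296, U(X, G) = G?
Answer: -74/27 ≈ -2.7407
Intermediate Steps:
J(O) = -108
I(U(18, 18))/J(155/(-50)) = 296/(-108) = 296*(-1/108) = -74/27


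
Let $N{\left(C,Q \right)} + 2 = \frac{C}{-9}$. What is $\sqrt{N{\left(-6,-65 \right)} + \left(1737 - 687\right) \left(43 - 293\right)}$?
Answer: $\frac{4 i \sqrt{147657}}{3} \approx 512.35 i$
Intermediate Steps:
$N{\left(C,Q \right)} = -2 - \frac{C}{9}$ ($N{\left(C,Q \right)} = -2 + \frac{C}{-9} = -2 + C \left(- \frac{1}{9}\right) = -2 - \frac{C}{9}$)
$\sqrt{N{\left(-6,-65 \right)} + \left(1737 - 687\right) \left(43 - 293\right)} = \sqrt{\left(-2 - - \frac{2}{3}\right) + \left(1737 - 687\right) \left(43 - 293\right)} = \sqrt{\left(-2 + \frac{2}{3}\right) + 1050 \left(-250\right)} = \sqrt{- \frac{4}{3} - 262500} = \sqrt{- \frac{787504}{3}} = \frac{4 i \sqrt{147657}}{3}$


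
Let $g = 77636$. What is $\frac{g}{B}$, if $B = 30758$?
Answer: $\frac{2986}{1183} \approx 2.5241$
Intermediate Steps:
$\frac{g}{B} = \frac{77636}{30758} = 77636 \cdot \frac{1}{30758} = \frac{2986}{1183}$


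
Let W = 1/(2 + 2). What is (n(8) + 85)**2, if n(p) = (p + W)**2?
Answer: 5997601/256 ≈ 23428.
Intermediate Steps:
W = 1/4 ≈ 0.25000
n(p) = (1/4 + p)**2 (n(p) = (p + 1/4)**2 = (1/4 + p)**2)
(n(8) + 85)**2 = ((1 + 4*8)**2/16 + 85)**2 = ((1 + 32)**2/16 + 85)**2 = ((1/16)*33**2 + 85)**2 = ((1/16)*1089 + 85)**2 = (1089/16 + 85)**2 = (2449/16)**2 = 5997601/256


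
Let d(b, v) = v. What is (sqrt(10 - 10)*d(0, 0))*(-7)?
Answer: 0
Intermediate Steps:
(sqrt(10 - 10)*d(0, 0))*(-7) = (sqrt(10 - 10)*0)*(-7) = (sqrt(0)*0)*(-7) = (0*0)*(-7) = 0*(-7) = 0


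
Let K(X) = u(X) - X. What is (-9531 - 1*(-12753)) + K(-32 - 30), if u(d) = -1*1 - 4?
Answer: 3279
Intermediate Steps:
u(d) = -5 (u(d) = -1 - 4 = -5)
K(X) = -5 - X
(-9531 - 1*(-12753)) + K(-32 - 30) = (-9531 - 1*(-12753)) + (-5 - (-32 - 30)) = (-9531 + 12753) + (-5 - 1*(-62)) = 3222 + (-5 + 62) = 3222 + 57 = 3279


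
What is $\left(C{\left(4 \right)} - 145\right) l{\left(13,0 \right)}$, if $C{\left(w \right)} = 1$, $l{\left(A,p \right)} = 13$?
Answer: $-1872$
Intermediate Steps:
$\left(C{\left(4 \right)} - 145\right) l{\left(13,0 \right)} = \left(1 - 145\right) 13 = \left(-144\right) 13 = -1872$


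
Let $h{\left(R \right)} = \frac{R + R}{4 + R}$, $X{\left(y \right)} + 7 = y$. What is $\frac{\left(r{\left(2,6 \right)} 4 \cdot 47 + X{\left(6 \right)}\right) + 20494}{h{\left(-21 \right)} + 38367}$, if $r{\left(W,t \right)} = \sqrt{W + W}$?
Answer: $\frac{354773}{652281} \approx 0.5439$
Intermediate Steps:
$r{\left(W,t \right)} = \sqrt{2} \sqrt{W}$ ($r{\left(W,t \right)} = \sqrt{2 W} = \sqrt{2} \sqrt{W}$)
$X{\left(y \right)} = -7 + y$
$h{\left(R \right)} = \frac{2 R}{4 + R}$
$\frac{\left(r{\left(2,6 \right)} 4 \cdot 47 + X{\left(6 \right)}\right) + 20494}{h{\left(-21 \right)} + 38367} = \frac{\left(\sqrt{2} \sqrt{2} \cdot 4 \cdot 47 + \left(-7 + 6\right)\right) + 20494}{2 \left(-21\right) \frac{1}{4 - 21} + 38367} = \frac{\left(2 \cdot 4 \cdot 47 - 1\right) + 20494}{2 \left(-21\right) \frac{1}{-17} + 38367} = \frac{\left(8 \cdot 47 - 1\right) + 20494}{2 \left(-21\right) \left(- \frac{1}{17}\right) + 38367} = \frac{\left(376 - 1\right) + 20494}{\frac{42}{17} + 38367} = \frac{375 + 20494}{\frac{652281}{17}} = 20869 \cdot \frac{17}{652281} = \frac{354773}{652281}$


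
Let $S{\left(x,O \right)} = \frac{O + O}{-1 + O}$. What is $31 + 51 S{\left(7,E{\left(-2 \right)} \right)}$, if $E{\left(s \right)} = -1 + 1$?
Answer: $31$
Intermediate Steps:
$E{\left(s \right)} = 0$
$S{\left(x,O \right)} = \frac{2 O}{-1 + O}$
$31 + 51 S{\left(7,E{\left(-2 \right)} \right)} = 31 + 51 \cdot 2 \cdot 0 \frac{1}{-1 + 0} = 31 + 51 \cdot 2 \cdot 0 \frac{1}{-1} = 31 + 51 \cdot 2 \cdot 0 \left(-1\right) = 31 + 51 \cdot 0 = 31 + 0 = 31$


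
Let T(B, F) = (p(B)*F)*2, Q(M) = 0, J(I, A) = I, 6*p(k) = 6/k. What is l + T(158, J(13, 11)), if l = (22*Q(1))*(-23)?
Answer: 13/79 ≈ 0.16456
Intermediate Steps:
p(k) = 1/k (p(k) = (6/k)/6 = 1/k)
T(B, F) = 2*F/B (T(B, F) = (F/B)*2 = 2*F/B)
l = 0 (l = (22*0)*(-23) = 0*(-23) = 0)
l + T(158, J(13, 11)) = 0 + 2*13/158 = 0 + 2*13*(1/158) = 0 + 13/79 = 13/79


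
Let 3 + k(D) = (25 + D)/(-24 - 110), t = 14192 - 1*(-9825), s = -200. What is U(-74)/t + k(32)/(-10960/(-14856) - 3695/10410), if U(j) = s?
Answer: -1015731127991/113407289303 ≈ -8.9565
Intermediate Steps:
U(j) = -200
t = 24017 (t = 14192 + 9825 = 24017)
k(D) = -427/134 - D/134 (k(D) = -3 + (25 + D)/(-24 - 110) = -3 + (25 + D)/(-134) = -3 + (25 + D)*(-1/134) = -3 + (-25/134 - D/134) = -427/134 - D/134)
U(-74)/t + k(32)/(-10960/(-14856) - 3695/10410) = -200/24017 + (-427/134 - 1/134*32)/(-10960/(-14856) - 3695/10410) = -200*1/24017 + (-427/134 - 16/67)/(-10960*(-1/14856) - 3695*1/10410) = -200/24017 - 459/(134*(1370/1857 - 739/2082)) = -200/24017 - 459/(134*493339/1288758) = -200/24017 - 459/134*1288758/493339 = -200/24017 - 295769961/33053713 = -1015731127991/113407289303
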